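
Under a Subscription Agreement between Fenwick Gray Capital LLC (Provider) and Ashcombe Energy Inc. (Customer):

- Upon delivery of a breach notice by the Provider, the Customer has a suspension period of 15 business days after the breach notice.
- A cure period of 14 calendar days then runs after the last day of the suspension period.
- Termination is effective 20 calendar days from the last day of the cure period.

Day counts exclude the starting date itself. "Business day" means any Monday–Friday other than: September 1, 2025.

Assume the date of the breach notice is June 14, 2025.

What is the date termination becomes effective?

August 7, 2025

The last day of the suspension period: counting 15 business days from Saturday, June 14, 2025 (Jun 16, Jun 17, Jun 18, Jun 19, …, Jul 2, Jul 3, Jul 4, skipping weekends) reaches Friday, July 4, 2025.
The last day of the cure period: July 4, 2025 + 14 days = July 18, 2025.
The date termination becomes effective: July 18, 2025 + 20 days = August 7, 2025.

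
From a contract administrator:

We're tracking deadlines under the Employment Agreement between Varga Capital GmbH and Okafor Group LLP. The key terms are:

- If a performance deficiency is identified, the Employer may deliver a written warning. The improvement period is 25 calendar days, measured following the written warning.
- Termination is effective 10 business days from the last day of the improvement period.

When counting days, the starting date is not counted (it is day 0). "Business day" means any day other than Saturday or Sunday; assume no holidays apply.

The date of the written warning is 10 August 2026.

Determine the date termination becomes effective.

Adding 25 calendar days to 10 August 2026 gives 4 September 2026, which is the last day of the improvement period.
From Friday, 4 September 2026, 10 business days (Sep 7, Sep 8, Sep 9, Sep 10, Sep 11, Sep 14, Sep 15, Sep 16, Sep 17, Sep 18, skipping weekends) brings us to Friday, 18 September 2026, which is the date termination becomes effective.

18 September 2026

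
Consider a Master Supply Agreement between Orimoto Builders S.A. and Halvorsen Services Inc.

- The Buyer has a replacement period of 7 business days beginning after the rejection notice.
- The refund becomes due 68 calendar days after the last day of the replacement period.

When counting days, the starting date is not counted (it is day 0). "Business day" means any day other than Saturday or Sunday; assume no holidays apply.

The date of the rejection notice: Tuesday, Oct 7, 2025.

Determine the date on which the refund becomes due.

The last day of the replacement period: counting 7 business days from Tuesday, Oct 7, 2025 (Oct 8, Oct 9, Oct 10, Oct 13, Oct 14, Oct 15, Oct 16, skipping weekends) reaches Thursday, Oct 16, 2025.
The date on which the refund becomes due: 68 calendar days after Oct 16, 2025 is Dec 23, 2025.

Dec 23, 2025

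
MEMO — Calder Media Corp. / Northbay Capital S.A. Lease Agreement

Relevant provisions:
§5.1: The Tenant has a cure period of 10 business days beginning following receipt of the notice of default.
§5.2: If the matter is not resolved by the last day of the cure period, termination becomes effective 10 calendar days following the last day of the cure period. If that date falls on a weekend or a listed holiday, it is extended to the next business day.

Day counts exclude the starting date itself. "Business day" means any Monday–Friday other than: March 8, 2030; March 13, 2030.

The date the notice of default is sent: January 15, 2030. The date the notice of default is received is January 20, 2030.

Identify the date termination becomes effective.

February 11, 2030

The last day of the cure period: 10 business days after Sunday, January 20, 2030, skipping weekends — Jan 21, Jan 22, Jan 23, Jan 24, Jan 25, Jan 28, Jan 29, Jan 30, Jan 31, Feb 1 — lands on Friday, February 1, 2030.
The date termination becomes effective: 10 calendar days after February 1, 2030 is February 11, 2030. February 11, 2030 is a Monday and is not a listed holiday, so no roll-forward applies.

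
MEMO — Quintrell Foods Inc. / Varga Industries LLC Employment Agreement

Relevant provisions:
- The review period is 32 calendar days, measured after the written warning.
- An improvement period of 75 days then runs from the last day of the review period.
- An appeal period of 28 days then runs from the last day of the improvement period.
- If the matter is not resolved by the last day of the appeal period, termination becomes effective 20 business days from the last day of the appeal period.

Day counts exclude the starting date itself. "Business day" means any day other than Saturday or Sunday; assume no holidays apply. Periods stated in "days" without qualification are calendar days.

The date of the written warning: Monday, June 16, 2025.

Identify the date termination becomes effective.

Adding 32 calendar days to June 16, 2025 gives July 18, 2025, which is the last day of the review period.
The last day of the improvement period: July 18, 2025 + 75 days = October 1, 2025.
Adding 28 calendar days to October 1, 2025 gives October 29, 2025, which is the last day of the appeal period.
The date termination becomes effective: 20 business days after Wednesday, October 29, 2025, skipping weekends — Oct 30, Oct 31, Nov 3, Nov 4, …, Nov 24, Nov 25, Nov 26 — lands on Wednesday, November 26, 2025.

November 26, 2025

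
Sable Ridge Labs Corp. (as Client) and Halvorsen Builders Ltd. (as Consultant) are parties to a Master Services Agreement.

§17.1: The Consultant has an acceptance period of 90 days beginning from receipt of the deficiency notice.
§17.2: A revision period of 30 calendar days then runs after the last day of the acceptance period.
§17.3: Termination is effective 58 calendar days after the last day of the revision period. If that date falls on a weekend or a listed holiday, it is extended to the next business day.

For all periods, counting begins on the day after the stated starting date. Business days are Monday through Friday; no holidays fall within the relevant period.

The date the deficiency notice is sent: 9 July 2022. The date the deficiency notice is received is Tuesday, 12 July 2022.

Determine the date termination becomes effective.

6 January 2023

The last day of the acceptance period: 90 calendar days after 12 July 2022 is 10 October 2022.
Adding 30 calendar days to 10 October 2022 gives 9 November 2022, which is the last day of the revision period.
The date termination becomes effective: 9 November 2022 + 58 days = 6 January 2023. 6 January 2023 is a Friday, so no roll-forward applies.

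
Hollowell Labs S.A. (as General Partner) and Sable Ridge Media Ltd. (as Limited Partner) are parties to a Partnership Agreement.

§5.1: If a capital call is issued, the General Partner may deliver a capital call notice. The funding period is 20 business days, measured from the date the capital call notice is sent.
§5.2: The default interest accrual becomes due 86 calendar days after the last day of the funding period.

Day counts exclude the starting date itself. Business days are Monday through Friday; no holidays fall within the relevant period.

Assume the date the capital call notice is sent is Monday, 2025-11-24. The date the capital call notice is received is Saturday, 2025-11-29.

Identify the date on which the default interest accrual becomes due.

From Monday, 2025-11-24, 20 business days (Nov 25, Nov 26, Nov 27, Nov 28, …, Dec 18, Dec 19, Dec 22, skipping weekends) brings us to Monday, 2025-12-22, which is the last day of the funding period.
The date on which the default interest accrual becomes due: 86 calendar days after 2025-12-22 is 2026-03-18.

2026-03-18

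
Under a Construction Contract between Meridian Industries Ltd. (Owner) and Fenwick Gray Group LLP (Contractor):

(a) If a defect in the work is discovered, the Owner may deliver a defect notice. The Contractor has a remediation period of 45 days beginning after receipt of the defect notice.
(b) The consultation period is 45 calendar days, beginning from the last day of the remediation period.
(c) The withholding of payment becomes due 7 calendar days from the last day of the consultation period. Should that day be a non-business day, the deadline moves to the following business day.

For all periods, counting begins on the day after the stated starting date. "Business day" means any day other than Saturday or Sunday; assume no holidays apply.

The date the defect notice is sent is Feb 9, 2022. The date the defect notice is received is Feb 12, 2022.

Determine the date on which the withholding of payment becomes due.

Adding 45 calendar days to Feb 12, 2022 gives Mar 29, 2022, which is the last day of the remediation period.
The last day of the consultation period: Mar 29, 2022 + 45 days = May 13, 2022.
Adding 7 calendar days to May 13, 2022 gives May 20, 2022, which is the date on which the withholding of payment becomes due. May 20, 2022 is a Friday, so no roll-forward applies.

May 20, 2022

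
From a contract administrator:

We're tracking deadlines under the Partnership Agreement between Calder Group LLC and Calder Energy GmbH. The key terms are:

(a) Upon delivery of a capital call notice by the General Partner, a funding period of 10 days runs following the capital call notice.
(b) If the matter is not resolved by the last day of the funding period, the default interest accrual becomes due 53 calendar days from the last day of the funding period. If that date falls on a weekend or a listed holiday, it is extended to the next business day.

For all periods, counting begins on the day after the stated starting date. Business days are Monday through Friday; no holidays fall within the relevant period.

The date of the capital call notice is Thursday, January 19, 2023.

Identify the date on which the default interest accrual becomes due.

March 23, 2023

The last day of the funding period: January 19, 2023 + 10 days = January 29, 2023.
Adding 53 calendar days to January 29, 2023 gives March 23, 2023, which is the date on which the default interest accrual becomes due. March 23, 2023 is a Thursday, so no roll-forward applies.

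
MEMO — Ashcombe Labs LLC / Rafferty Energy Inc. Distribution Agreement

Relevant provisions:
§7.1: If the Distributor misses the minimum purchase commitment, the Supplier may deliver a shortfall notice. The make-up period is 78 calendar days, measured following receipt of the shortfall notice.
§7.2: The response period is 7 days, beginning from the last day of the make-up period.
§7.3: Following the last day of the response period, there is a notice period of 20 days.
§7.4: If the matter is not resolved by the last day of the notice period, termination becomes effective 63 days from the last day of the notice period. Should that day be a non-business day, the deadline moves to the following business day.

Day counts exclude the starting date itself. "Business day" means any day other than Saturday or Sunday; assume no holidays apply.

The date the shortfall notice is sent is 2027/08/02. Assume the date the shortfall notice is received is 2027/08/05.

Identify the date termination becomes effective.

2028/01/20

The last day of the make-up period: 78 calendar days after 2027/08/05 is 2027/10/22.
The last day of the response period: 2027/10/22 + 7 days = 2027/10/29.
The last day of the notice period: 20 calendar days after 2027/10/29 is 2027/11/18.
Adding 63 calendar days to 2027/11/18 gives 2028/01/20, which is the date termination becomes effective. 2028/01/20 is a Thursday, so no roll-forward applies.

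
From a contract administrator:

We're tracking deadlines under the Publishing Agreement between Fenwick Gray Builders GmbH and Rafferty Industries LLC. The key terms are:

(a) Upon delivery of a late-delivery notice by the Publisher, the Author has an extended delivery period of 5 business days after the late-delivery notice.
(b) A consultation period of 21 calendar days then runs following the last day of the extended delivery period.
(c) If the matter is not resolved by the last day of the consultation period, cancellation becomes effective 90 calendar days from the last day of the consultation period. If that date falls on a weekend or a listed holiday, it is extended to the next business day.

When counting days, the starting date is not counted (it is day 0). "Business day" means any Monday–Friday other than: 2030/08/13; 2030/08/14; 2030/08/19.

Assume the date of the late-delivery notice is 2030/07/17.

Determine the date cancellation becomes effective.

From Wednesday, 2030/07/17, 5 business days (Jul 18, Jul 19, Jul 22, Jul 23, Jul 24, skipping weekends) brings us to Wednesday, 2030/07/24, which is the last day of the extended delivery period.
Adding 21 calendar days to 2030/07/24 gives 2030/08/14, which is the last day of the consultation period.
The date cancellation becomes effective: 90 calendar days after 2030/08/14 is 2030/11/12. 2030/11/12 is a Tuesday and is not a listed holiday, so no roll-forward applies.

2030/11/12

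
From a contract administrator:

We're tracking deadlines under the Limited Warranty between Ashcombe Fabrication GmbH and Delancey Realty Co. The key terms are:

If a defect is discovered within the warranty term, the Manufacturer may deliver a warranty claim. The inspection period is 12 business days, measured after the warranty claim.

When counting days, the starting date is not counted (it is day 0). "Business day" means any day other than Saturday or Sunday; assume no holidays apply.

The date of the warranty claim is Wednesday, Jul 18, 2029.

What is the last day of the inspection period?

The last day of the inspection period: counting 12 business days from Wednesday, Jul 18, 2029 (Jul 19, Jul 20, Jul 23, Jul 24, …, Aug 1, Aug 2, Aug 3, skipping weekends) reaches Friday, Aug 3, 2029.

Aug 3, 2029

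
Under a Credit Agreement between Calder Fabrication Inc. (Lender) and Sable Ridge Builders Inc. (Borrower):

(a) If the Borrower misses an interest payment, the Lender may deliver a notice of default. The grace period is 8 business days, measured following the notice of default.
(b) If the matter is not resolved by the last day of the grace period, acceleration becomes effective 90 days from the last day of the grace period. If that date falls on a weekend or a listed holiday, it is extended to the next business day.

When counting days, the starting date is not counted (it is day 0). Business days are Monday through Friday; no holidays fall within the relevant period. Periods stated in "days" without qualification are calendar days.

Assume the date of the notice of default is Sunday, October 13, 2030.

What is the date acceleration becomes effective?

The last day of the grace period: 8 business days after Sunday, October 13, 2030, skipping weekends — Oct 14, Oct 15, Oct 16, Oct 17, Oct 18, Oct 21, Oct 22, Oct 23 — lands on Wednesday, October 23, 2030.
The date acceleration becomes effective: 90 calendar days after October 23, 2030 is January 21, 2031. January 21, 2031 is a Tuesday, so no roll-forward applies.

January 21, 2031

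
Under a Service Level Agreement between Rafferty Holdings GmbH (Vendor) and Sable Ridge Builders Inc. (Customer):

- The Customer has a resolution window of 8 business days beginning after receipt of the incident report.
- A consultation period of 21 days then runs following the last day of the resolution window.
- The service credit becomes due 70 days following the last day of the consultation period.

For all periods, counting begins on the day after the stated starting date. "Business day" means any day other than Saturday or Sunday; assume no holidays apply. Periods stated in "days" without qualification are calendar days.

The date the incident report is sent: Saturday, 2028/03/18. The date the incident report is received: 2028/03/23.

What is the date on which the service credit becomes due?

2028/07/04

The last day of the resolution window: 8 business days after Thursday, 2028/03/23, skipping weekends — Mar 24, Mar 27, Mar 28, Mar 29, Mar 30, Mar 31, Apr 3, Apr 4 — lands on Tuesday, 2028/04/04.
The last day of the consultation period: 21 calendar days after 2028/04/04 is 2028/04/25.
The date on which the service credit becomes due: 70 calendar days after 2028/04/25 is 2028/07/04.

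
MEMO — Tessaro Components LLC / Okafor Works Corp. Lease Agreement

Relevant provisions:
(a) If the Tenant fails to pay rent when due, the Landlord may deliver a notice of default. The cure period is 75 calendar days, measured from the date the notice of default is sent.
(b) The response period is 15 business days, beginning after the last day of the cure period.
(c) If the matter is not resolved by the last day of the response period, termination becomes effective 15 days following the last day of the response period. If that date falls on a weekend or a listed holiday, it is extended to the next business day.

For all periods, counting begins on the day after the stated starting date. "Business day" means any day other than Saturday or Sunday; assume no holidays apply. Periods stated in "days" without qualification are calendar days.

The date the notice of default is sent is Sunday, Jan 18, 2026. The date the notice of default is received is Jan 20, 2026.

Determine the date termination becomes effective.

The last day of the cure period: Jan 18, 2026 + 75 days = Apr 3, 2026.
From Friday, Apr 3, 2026, 15 business days (Apr 6, Apr 7, Apr 8, Apr 9, …, Apr 22, Apr 23, Apr 24, skipping weekends) brings us to Friday, Apr 24, 2026, which is the last day of the response period.
The date termination becomes effective: Apr 24, 2026 + 15 days = May 9, 2026. That falls on a Saturday, so it rolls to the next business day, Monday, May 11, 2026.

May 11, 2026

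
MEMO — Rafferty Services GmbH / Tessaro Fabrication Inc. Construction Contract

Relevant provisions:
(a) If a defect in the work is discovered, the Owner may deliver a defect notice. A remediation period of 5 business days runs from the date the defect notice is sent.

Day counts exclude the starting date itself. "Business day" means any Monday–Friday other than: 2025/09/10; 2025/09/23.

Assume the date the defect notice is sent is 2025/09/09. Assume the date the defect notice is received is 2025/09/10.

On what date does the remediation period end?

2025/09/17

From Tuesday, 2025/09/09, 5 business days (Sep 11, Sep 12, Sep 15, Sep 16, Sep 17, skipping weekends and the listed holiday on Sep 10) brings us to Wednesday, 2025/09/17, which is the last day of the remediation period.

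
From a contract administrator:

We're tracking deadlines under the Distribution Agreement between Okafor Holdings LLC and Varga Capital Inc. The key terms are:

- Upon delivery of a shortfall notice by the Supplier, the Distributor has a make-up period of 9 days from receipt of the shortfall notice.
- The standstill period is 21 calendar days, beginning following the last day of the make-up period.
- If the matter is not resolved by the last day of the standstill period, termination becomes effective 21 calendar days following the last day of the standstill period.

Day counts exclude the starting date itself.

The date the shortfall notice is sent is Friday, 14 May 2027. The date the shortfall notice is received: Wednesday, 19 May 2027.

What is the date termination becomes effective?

9 July 2027

The last day of the make-up period: 19 May 2027 + 9 days = 28 May 2027.
Adding 21 calendar days to 28 May 2027 gives 18 June 2027, which is the last day of the standstill period.
The date termination becomes effective: 18 June 2027 + 21 days = 9 July 2027.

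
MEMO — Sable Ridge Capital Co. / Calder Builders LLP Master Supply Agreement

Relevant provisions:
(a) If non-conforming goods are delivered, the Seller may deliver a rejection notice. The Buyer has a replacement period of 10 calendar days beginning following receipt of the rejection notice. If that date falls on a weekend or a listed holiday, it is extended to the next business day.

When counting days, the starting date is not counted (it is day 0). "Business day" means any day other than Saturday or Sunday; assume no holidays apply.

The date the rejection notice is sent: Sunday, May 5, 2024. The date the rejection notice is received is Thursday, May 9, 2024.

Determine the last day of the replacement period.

May 20, 2024

The last day of the replacement period: 10 calendar days after May 9, 2024 is May 19, 2024. That falls on a Sunday, so it rolls to the next business day, Monday, May 20, 2024.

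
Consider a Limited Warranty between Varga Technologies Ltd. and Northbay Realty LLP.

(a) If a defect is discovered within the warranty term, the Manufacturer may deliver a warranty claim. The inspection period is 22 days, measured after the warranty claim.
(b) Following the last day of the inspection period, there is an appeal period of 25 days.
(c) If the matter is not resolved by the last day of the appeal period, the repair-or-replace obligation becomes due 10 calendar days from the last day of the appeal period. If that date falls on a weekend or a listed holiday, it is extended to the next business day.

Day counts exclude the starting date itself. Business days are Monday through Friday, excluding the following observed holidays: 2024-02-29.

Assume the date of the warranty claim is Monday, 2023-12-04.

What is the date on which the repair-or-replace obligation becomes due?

The last day of the inspection period: 22 calendar days after 2023-12-04 is 2023-12-26.
The last day of the appeal period: 2023-12-26 + 25 days = 2024-01-20.
The date on which the repair-or-replace obligation becomes due: 10 calendar days after 2024-01-20 is 2024-01-30. 2024-01-30 is a Tuesday and is not a listed holiday, so no roll-forward applies.

2024-01-30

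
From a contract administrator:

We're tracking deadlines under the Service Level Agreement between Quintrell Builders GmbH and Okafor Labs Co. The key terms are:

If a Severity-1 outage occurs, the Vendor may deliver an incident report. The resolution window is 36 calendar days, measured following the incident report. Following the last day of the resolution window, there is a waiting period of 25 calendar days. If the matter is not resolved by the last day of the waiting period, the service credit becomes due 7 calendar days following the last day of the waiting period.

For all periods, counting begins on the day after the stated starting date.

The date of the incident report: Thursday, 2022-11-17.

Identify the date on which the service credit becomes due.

2023-01-24

The last day of the resolution window: 36 calendar days after 2022-11-17 is 2022-12-23.
Adding 25 calendar days to 2022-12-23 gives 2023-01-17, which is the last day of the waiting period.
Adding 7 calendar days to 2023-01-17 gives 2023-01-24, which is the date on which the service credit becomes due.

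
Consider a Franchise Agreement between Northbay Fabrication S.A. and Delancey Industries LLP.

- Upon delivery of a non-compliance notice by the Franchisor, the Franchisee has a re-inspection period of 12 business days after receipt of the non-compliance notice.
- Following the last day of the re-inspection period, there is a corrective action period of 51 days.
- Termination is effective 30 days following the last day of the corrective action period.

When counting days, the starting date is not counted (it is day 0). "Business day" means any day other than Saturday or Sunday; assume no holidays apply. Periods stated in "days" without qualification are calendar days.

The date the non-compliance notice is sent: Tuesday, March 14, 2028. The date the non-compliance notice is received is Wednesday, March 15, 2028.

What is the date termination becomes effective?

The last day of the re-inspection period: counting 12 business days from Wednesday, March 15, 2028 (Mar 16, Mar 17, Mar 20, Mar 21, …, Mar 29, Mar 30, Mar 31, skipping weekends) reaches Friday, March 31, 2028.
Adding 51 calendar days to March 31, 2028 gives May 21, 2028, which is the last day of the corrective action period.
The date termination becomes effective: 30 calendar days after May 21, 2028 is June 20, 2028.

June 20, 2028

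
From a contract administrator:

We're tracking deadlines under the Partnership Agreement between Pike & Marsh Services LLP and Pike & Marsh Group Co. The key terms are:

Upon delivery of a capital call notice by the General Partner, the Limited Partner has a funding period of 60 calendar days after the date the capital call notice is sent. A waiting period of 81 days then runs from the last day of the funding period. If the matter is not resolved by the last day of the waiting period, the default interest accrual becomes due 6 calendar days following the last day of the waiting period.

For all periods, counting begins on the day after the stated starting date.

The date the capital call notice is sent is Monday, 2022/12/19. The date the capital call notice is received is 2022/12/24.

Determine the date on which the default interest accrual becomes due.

2023/05/15

The last day of the funding period: 2022/12/19 + 60 days = 2023/02/17.
Adding 81 calendar days to 2023/02/17 gives 2023/05/09, which is the last day of the waiting period.
The date on which the default interest accrual becomes due: 6 calendar days after 2023/05/09 is 2023/05/15.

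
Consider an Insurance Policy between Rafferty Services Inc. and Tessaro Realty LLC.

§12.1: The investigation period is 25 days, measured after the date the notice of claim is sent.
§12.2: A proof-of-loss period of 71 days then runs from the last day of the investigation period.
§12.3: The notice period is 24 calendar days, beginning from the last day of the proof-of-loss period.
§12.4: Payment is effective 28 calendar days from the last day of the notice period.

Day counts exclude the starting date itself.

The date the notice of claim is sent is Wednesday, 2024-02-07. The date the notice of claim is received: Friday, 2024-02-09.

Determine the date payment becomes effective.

2024-07-04

The last day of the investigation period: 2024-02-07 + 25 days = 2024-03-03.
The last day of the proof-of-loss period: 71 calendar days after 2024-03-03 is 2024-05-13.
The last day of the notice period: 2024-05-13 + 24 days = 2024-06-06.
Adding 28 calendar days to 2024-06-06 gives 2024-07-04, which is the date payment becomes effective.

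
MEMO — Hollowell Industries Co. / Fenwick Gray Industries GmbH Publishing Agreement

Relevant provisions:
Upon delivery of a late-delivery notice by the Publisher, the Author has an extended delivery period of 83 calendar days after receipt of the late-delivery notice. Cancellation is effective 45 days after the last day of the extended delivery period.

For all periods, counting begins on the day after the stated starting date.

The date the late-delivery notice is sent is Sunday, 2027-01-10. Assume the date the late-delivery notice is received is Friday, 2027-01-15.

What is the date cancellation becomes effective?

The last day of the extended delivery period: 83 calendar days after 2027-01-15 is 2027-04-08.
The date cancellation becomes effective: 45 calendar days after 2027-04-08 is 2027-05-23.

2027-05-23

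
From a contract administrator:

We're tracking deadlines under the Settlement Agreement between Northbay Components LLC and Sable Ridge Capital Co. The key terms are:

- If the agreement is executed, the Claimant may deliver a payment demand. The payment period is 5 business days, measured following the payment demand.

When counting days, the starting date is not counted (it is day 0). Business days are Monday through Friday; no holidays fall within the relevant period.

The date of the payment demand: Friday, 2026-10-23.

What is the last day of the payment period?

2026-10-30

The last day of the payment period: 5 business days after Friday, 2026-10-23, skipping weekends — Oct 26, Oct 27, Oct 28, Oct 29, Oct 30 — lands on Friday, 2026-10-30.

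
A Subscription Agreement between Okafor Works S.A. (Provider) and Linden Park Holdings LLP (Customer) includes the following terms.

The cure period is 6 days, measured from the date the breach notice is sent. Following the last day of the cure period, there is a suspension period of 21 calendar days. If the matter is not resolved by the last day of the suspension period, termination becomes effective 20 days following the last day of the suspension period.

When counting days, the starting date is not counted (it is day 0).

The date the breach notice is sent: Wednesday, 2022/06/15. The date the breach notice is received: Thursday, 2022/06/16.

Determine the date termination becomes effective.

Adding 6 calendar days to 2022/06/15 gives 2022/06/21, which is the last day of the cure period.
Adding 21 calendar days to 2022/06/21 gives 2022/07/12, which is the last day of the suspension period.
Adding 20 calendar days to 2022/07/12 gives 2022/08/01, which is the date termination becomes effective.

2022/08/01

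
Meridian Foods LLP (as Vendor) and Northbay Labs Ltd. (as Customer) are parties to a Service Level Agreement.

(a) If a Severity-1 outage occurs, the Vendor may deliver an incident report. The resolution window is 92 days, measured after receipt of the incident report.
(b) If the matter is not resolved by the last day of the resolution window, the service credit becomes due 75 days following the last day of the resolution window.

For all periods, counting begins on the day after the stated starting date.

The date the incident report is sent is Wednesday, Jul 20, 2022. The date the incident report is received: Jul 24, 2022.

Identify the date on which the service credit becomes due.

Jan 7, 2023

Adding 92 calendar days to Jul 24, 2022 gives Oct 24, 2022, which is the last day of the resolution window.
The date on which the service credit becomes due: 75 calendar days after Oct 24, 2022 is Jan 7, 2023.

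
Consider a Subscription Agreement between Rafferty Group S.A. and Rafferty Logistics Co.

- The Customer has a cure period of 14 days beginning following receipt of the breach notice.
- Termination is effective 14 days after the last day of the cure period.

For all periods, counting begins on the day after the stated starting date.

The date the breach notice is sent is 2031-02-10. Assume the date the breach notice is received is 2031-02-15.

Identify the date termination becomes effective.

2031-03-15

Adding 14 calendar days to 2031-02-15 gives 2031-03-01, which is the last day of the cure period.
The date termination becomes effective: 14 calendar days after 2031-03-01 is 2031-03-15.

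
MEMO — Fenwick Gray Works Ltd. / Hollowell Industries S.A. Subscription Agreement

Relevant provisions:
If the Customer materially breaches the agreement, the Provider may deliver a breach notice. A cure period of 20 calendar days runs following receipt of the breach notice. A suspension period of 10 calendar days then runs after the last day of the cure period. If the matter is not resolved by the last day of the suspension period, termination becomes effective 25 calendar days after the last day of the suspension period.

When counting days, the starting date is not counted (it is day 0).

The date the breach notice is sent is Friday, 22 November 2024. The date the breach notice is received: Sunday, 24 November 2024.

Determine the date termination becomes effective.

The last day of the cure period: 24 November 2024 + 20 days = 14 December 2024.
The last day of the suspension period: 10 calendar days after 14 December 2024 is 24 December 2024.
The date termination becomes effective: 24 December 2024 + 25 days = 18 January 2025.

18 January 2025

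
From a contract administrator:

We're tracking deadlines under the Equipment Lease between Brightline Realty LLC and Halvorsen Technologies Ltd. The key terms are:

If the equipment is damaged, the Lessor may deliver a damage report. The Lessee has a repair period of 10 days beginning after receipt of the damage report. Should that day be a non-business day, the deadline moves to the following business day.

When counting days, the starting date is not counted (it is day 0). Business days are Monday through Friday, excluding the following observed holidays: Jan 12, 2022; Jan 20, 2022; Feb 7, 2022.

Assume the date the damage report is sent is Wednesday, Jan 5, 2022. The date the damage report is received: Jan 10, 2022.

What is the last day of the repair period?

The last day of the repair period: 10 calendar days after Jan 10, 2022 is Jan 20, 2022. That falls on Thursday, a listed holiday, so it rolls to the next business day, Friday, Jan 21, 2022.

Jan 21, 2022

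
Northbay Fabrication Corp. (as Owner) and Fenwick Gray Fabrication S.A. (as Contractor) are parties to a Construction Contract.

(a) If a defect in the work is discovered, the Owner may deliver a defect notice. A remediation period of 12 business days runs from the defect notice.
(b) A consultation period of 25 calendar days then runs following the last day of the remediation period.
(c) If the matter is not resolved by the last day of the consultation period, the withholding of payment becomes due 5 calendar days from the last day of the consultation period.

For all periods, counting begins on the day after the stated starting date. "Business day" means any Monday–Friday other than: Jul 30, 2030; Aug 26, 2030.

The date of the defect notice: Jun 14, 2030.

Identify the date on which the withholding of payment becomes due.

Aug 1, 2030

From Friday, Jun 14, 2030, 12 business days (Jun 17, Jun 18, Jun 19, Jun 20, …, Jun 28, Jul 1, Jul 2, skipping weekends) brings us to Tuesday, Jul 2, 2030, which is the last day of the remediation period.
The last day of the consultation period: 25 calendar days after Jul 2, 2030 is Jul 27, 2030.
The date on which the withholding of payment becomes due: Jul 27, 2030 + 5 days = Aug 1, 2030.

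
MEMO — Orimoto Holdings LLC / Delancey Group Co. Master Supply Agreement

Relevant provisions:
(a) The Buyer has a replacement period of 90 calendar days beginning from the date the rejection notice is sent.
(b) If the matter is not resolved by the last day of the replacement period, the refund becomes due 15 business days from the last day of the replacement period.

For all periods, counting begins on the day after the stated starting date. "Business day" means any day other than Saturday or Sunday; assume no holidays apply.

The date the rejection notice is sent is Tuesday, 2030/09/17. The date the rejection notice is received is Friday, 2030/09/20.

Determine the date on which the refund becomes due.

The last day of the replacement period: 90 calendar days after 2030/09/17 is 2030/12/16.
The date on which the refund becomes due: 15 business days after Monday, 2030/12/16, skipping weekends — Dec 17, Dec 18, Dec 19, Dec 20, …, Jan 2, Jan 3, Jan 6 — lands on Monday, 2031/01/06.

2031/01/06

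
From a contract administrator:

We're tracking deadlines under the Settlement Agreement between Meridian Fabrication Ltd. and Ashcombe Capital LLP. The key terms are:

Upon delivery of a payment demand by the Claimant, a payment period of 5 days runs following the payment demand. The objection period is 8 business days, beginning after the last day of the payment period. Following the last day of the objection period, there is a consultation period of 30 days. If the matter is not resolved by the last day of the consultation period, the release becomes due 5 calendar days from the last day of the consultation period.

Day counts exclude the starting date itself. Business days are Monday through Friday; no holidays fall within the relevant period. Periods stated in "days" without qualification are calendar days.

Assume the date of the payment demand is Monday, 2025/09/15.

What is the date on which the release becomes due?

2025/11/05

The last day of the payment period: 5 calendar days after 2025/09/15 is 2025/09/20.
From Saturday, 2025/09/20, 8 business days (Sep 22, Sep 23, Sep 24, Sep 25, Sep 26, Sep 29, Sep 30, Oct 1, skipping weekends) brings us to Wednesday, 2025/10/01, which is the last day of the objection period.
The last day of the consultation period: 2025/10/01 + 30 days = 2025/10/31.
The date on which the release becomes due: 5 calendar days after 2025/10/31 is 2025/11/05.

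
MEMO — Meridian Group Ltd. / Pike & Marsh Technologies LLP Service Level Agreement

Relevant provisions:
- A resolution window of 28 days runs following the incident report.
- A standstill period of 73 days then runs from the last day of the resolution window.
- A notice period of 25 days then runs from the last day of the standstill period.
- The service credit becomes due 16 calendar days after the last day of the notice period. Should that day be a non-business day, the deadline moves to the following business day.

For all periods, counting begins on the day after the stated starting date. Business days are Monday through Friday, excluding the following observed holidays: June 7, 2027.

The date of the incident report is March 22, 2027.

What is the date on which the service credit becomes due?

Adding 28 calendar days to March 22, 2027 gives April 19, 2027, which is the last day of the resolution window.
The last day of the standstill period: 73 calendar days after April 19, 2027 is July 1, 2027.
The last day of the notice period: July 1, 2027 + 25 days = July 26, 2027.
Adding 16 calendar days to July 26, 2027 gives August 11, 2027, which is the date on which the service credit becomes due. August 11, 2027 is a Wednesday and is not a listed holiday, so no roll-forward applies.

August 11, 2027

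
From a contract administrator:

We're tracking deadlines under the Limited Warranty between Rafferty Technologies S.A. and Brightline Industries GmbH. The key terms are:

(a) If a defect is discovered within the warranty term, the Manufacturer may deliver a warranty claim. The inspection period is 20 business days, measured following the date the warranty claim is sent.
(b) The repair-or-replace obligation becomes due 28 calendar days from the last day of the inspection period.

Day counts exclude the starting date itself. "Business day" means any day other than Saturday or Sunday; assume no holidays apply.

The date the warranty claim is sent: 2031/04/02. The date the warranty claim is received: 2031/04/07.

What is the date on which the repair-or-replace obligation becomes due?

The last day of the inspection period: counting 20 business days from Wednesday, 2031/04/02 (Apr 3, Apr 4, Apr 7, Apr 8, …, Apr 28, Apr 29, Apr 30, skipping weekends) reaches Wednesday, 2031/04/30.
Adding 28 calendar days to 2031/04/30 gives 2031/05/28, which is the date on which the repair-or-replace obligation becomes due.

2031/05/28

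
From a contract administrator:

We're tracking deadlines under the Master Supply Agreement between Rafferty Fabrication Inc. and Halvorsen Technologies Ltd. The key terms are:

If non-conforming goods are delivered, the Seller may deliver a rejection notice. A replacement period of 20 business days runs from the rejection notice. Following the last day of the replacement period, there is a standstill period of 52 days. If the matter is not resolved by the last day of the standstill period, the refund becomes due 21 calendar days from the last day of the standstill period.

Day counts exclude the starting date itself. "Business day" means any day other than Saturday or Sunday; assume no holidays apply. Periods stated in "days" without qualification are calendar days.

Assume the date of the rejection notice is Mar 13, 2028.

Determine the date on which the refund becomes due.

The last day of the replacement period: counting 20 business days from Monday, Mar 13, 2028 (Mar 14, Mar 15, Mar 16, Mar 17, …, Apr 6, Apr 7, Apr 10, skipping weekends) reaches Monday, Apr 10, 2028.
Adding 52 calendar days to Apr 10, 2028 gives Jun 1, 2028, which is the last day of the standstill period.
The date on which the refund becomes due: Jun 1, 2028 + 21 days = Jun 22, 2028.

Jun 22, 2028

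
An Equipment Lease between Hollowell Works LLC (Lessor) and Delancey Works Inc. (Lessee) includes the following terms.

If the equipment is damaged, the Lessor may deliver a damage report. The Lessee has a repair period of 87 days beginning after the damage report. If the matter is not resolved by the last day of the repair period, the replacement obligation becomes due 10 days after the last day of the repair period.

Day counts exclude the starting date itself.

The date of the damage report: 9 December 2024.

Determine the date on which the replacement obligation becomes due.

16 March 2025

Adding 87 calendar days to 9 December 2024 gives 6 March 2025, which is the last day of the repair period.
The date on which the replacement obligation becomes due: 10 calendar days after 6 March 2025 is 16 March 2025.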